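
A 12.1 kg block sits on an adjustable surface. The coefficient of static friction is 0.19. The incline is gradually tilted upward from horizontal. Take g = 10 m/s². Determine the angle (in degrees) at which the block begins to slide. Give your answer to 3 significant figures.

10.8°

At the threshold of sliding, static friction is at its maximum μ_s N and exactly balances the weight component along the incline: mg sin θ = μ_s mg cos θ.
Hence tan θ = μ_s = 0.19, so θ = arctan(0.19) = 10.7580°.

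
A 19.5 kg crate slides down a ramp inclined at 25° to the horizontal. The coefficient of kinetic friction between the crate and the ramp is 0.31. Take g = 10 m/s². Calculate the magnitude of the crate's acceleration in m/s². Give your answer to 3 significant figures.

1.42 m/s²

Resolving the weight along the incline: the component pulling the crate down the slope is mg sin 25° = 19.5 × 10 × 0.4226 = 82.407 N, and the normal force is N = mg cos 25° = 19.5 × 10 × 0.9063 = 176.728 N.
Kinetic friction acts up the slope with magnitude f = μN = 0.31 × 176.728 = 54.786 N.
Net force along the incline is 82.407 − 54.786 = 27.621 N, so a = 27.621 / 19.5 = 1.4165 m/s².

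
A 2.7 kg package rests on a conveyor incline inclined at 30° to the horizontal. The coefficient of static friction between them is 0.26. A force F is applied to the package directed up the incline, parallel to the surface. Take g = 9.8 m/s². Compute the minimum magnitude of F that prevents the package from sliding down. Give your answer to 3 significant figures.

The normal force is N = mg cos 30° = 22.915 N. With F at its minimum the package is on the verge of sliding down, so static friction is at its maximum μ_s N = 0.26 × 22.915 = 5.958 N and acts up the slope.
Equilibrium along the incline: F + μ_s N = mg sin 30°, so F = 13.230 − 5.958 = 7.272 N.

7.27 N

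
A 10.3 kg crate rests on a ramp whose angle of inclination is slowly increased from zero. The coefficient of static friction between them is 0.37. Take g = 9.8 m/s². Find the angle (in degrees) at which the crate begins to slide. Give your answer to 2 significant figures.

At the threshold of sliding, static friction is at its maximum μ_s N and exactly balances the weight component along the incline: mg sin θ = μ_s mg cos θ.
Hence tan θ = μ_s = 0.37, so θ = arctan(0.37) = 20.3045°.

20°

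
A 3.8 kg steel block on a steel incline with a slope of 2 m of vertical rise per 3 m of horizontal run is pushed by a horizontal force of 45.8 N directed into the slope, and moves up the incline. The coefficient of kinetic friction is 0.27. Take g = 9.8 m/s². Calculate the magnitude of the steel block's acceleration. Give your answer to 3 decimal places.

The horizontal push has components F cos 33.69° = 45.8 × 0.8321 = 38.110 N up the incline and F sin 33.69° = 45.8 × 0.5547 = 25.405 N pressing into the surface.
The normal force is therefore N = mg cos 33.69° + F sin 33.69° = 30.987 + 25.405 = 56.392 N, and kinetic friction down the slope is μN = 0.27 × 56.392 = 15.226 N.
Along the incline: F cos 33.69° − mg sin 33.69° − μN = ma, so 38.110 − 20.657 − 15.226 = 3.8 a, giving a = 0.5861 m/s².

0.586 m/s²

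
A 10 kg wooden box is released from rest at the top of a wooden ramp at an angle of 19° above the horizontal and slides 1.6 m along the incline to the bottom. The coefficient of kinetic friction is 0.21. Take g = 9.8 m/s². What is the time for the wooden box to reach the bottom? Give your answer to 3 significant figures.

1.60 s

The weight component along the incline is mg sin 19° = 31.906 N and the normal force is N = mg cos 19° = 92.661 N.
Friction up the slope is f = μN = 0.21 × 92.661 = 19.459 N, so the net downslope force is 31.906 − 19.459 = 12.447 N and a = 12.447 / 10 = 1.2447 m/s².
Starting from rest, L = ½at², so t = √(2L/a) = √(2 × 1.6 / 1.2447) = 1.6034 s.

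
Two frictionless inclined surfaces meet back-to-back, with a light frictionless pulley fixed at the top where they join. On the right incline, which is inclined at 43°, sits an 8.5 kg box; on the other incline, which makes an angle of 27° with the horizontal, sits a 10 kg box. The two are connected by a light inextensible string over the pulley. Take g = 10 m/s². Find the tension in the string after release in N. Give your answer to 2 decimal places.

52.19 N

Resolve each weight along its own incline: the 8.5 kg mass has component 8.5 × 10 × sin 43° = 57.970 N down its slope, and the 10 kg mass has 10 × 10 × sin 27° = 45.399 N down its slope.
The 8.5 kg side's 57.970 N exceeds the other side's 45.399 N, so that mass slides down and the 10 kg mass slides up. Taking that direction as positive, Newton's second law for the whole system gives 57.970 − 45.399 = (8.5 + 10) a, so a = 12.571 / 18.5 = 0.6795 m/s².
For the 10 kg mass (up-slope positive): T − 45.399 = 10 × 0.6795, so T = 52.194 N.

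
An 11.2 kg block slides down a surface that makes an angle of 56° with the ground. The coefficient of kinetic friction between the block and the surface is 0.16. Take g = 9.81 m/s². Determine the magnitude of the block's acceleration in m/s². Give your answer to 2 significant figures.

7.3 m/s²

Resolving the weight along the incline: the component pulling the block down the slope is mg sin 56° = 11.2 × 9.81 × 0.8290 = 91.084 N, and the normal force is N = mg cos 56° = 11.2 × 9.81 × 0.5592 = 61.440 N.
Kinetic friction acts up the slope with magnitude f = μN = 0.16 × 61.440 = 9.830 N.
Net force along the incline is 91.084 − 9.830 = 81.254 N, so a = 81.254 / 11.2 = 7.2548 m/s².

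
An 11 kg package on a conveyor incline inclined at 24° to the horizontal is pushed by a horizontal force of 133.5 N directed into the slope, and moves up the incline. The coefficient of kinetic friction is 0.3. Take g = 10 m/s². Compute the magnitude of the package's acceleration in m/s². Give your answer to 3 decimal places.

2.798 m/s²

The horizontal push has components F cos 24° = 133.5 × 0.9135 = 121.952 N up the incline and F sin 24° = 133.5 × 0.4067 = 54.294 N pressing into the surface.
The normal force is therefore N = mg cos 24° + F sin 24° = 100.485 + 54.294 = 154.779 N, and kinetic friction down the slope is μN = 0.3 × 154.779 = 46.434 N.
Along the incline: F cos 24° − mg sin 24° − μN = ma, so 121.952 − 44.737 − 46.434 = 11 a, giving a = 2.7983 m/s².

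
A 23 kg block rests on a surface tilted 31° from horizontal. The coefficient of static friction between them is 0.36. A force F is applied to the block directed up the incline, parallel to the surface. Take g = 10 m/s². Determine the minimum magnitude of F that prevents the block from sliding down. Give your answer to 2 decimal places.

The normal force is N = mg cos 31° = 197.148 N. With F at its minimum the block is on the verge of sliding down, so static friction is at its maximum μ_s N = 0.36 × 197.148 = 70.973 N and acts up the slope.
Equilibrium along the incline: F + μ_s N = mg sin 31°, so F = 118.459 − 70.973 = 47.486 N.

47.49 N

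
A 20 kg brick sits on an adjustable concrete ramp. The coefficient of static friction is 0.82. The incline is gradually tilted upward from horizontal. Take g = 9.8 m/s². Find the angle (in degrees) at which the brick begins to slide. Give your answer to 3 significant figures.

At the threshold of sliding, static friction is at its maximum μ_s N and exactly balances the weight component along the incline: mg sin θ = μ_s mg cos θ.
Hence tan θ = μ_s = 0.82, so θ = arctan(0.82) = 39.3518°.

39.4°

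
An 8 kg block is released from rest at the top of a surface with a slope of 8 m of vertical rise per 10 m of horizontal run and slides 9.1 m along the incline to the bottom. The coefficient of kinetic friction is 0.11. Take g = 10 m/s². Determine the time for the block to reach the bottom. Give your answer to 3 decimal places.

1.838 s

The weight component along the incline is mg sin 38.66° = 49.976 N and the normal force is N = mg cos 38.66° = 62.470 N.
Friction up the slope is f = μN = 0.11 × 62.470 = 6.872 N, so the net downslope force is 49.976 − 6.872 = 43.104 N and a = 43.104 / 8 = 5.3880 m/s².
Starting from rest, L = ½at², so t = √(2L/a) = √(2 × 9.1 / 5.3880) = 1.8379 s.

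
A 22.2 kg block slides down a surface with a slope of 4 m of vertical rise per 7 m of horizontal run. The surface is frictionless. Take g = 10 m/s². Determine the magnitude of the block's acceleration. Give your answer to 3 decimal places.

4.961 m/s²

Resolving the weight along the incline: the component pulling the block down the slope is mg sin 29.74° = 22.2 × 10 × 0.4961 = 110.134 N, and the normal force is N = mg cos 29.74° = 22.2 × 10 × 0.8682 = 192.740 N.
With no friction the net force along the incline is 110.134 N, so a = g sin 29.74° = 110.134 / 22.2 = 4.9610 m/s².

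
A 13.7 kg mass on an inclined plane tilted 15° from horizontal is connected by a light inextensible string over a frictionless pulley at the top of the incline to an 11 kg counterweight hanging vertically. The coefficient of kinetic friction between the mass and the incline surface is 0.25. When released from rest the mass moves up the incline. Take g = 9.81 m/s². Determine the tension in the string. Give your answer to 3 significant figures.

89.8 N

For the mass on the incline: the weight component along the slope is m₁g sin 15° = 13.7 × 9.81 × 0.2588 = 34.782 N and the normal force is N = m₁g cos 15° = 129.818 N.
Kinetic friction opposes the mass's motion up the incline: f = μN = 0.25 × 129.818 = 32.455 N acting down the slope.
Newton's second law for the mass (up-slope positive): T − 34.782 − 32.455 = 13.7 a. For the hanging counterweight (downward positive): 11 × 9.81 − T = 11 a.
Adding the two equations eliminates T: 40.673 = 24.7 a, so a = 1.6467 m/s².
Then from the hanging counterweight's equation, T = 11 × (9.81 − 1.6467) = 89.796 N.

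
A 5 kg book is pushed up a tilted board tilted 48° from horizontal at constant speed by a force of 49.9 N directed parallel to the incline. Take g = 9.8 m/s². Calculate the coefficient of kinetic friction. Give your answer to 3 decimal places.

At constant speed ΣF = 0 along the incline. The applied 49.9 N acts up the slope; the weight component mg sin 48° = 36.414 N and kinetic friction μN both act down the slope.
So 49.9 = 36.414 + μ × 32.787, giving μ = (49.9 − 36.414) / 32.787 = 0.4113.

0.411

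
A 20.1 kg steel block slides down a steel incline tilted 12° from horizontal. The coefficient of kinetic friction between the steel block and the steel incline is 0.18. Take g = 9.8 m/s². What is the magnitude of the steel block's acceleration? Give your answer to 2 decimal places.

0.31 m/s²

Resolving the weight along the incline: the component pulling the steel block down the slope is mg sin 12° = 20.1 × 9.8 × 0.2079 = 40.952 N, and the normal force is N = mg cos 12° = 20.1 × 9.8 × 0.9781 = 192.666 N.
Kinetic friction acts up the slope with magnitude f = μN = 0.18 × 192.666 = 34.680 N.
Net force along the incline is 40.952 − 34.680 = 6.272 N, so a = 6.272 / 20.1 = 0.3120 m/s².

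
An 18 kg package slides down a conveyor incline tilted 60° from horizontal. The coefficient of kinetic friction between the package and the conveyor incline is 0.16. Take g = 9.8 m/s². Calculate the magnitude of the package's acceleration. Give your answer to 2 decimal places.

Resolving the weight along the incline: the component pulling the package down the slope is mg sin 60° = 18 × 9.8 × 0.8660 = 152.762 N, and the normal force is N = mg cos 60° = 18 × 9.8 × 0.5000 = 88.200 N.
Kinetic friction acts up the slope with magnitude f = μN = 0.16 × 88.200 = 14.112 N.
Net force along the incline is 152.762 − 14.112 = 138.650 N, so a = 138.650 / 18 = 7.7028 m/s².

7.70 m/s²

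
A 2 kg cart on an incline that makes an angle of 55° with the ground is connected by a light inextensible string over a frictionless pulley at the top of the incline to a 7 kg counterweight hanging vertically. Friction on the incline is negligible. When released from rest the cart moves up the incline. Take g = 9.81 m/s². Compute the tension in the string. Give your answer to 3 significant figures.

27.8 N

For the cart on the incline: the weight component along the slope is m₁g sin 55° = 2 × 9.81 × 0.8192 = 16.073 N and the normal force is N = m₁g cos 55° = 11.254 N.
Newton's second law for the cart (up-slope positive): T − 16.073 = 2 a. For the hanging counterweight (downward positive): 7 × 9.81 − T = 7 a.
Adding the two equations eliminates T: 52.597 = 9 a, so a = 5.8441 m/s².
Then from the hanging counterweight's equation, T = 7 × (9.81 − 5.8441) = 27.761 N.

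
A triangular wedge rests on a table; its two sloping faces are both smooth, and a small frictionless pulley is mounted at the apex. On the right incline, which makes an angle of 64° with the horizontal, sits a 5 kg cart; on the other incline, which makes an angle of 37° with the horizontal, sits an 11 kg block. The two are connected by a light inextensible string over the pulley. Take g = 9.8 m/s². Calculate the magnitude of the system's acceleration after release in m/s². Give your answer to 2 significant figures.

Resolve each weight along its own incline: the 5 kg mass has component 5 × 9.8 × sin 64° = 44.041 N down its slope, and the 11 kg mass has 11 × 9.8 × sin 37° = 64.876 N down its slope.
The 11 kg side's 64.876 N exceeds the other side's 44.041 N, so that mass slides down and the 5 kg mass slides up. Taking that direction as positive, Newton's second law for the whole system gives 64.876 − 44.041 = (5 + 11) a, so a = 20.835 / 16 = 1.3022 m/s².

1.3 m/s²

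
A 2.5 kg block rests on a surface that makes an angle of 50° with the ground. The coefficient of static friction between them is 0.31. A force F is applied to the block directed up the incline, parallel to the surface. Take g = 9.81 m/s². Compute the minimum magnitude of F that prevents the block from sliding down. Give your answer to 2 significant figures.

14 N

The normal force is N = mg cos 50° = 15.764 N. With F at its minimum the block is on the verge of sliding down, so static friction is at its maximum μ_s N = 0.31 × 15.764 = 4.887 N and acts up the slope.
Equilibrium along the incline: F + μ_s N = mg sin 50°, so F = 18.787 − 4.887 = 13.900 N.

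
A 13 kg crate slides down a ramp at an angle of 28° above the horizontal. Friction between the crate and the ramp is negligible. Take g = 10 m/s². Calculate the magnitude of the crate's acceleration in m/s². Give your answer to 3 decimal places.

Resolving the weight along the incline: the component pulling the crate down the slope is mg sin 28° = 13 × 10 × 0.4695 = 61.035 N, and the normal force is N = mg cos 28° = 13 × 10 × 0.8829 = 114.777 N.
With no friction the net force along the incline is 61.035 N, so a = g sin 28° = 61.035 / 13 = 4.6950 m/s².

4.695 m/s²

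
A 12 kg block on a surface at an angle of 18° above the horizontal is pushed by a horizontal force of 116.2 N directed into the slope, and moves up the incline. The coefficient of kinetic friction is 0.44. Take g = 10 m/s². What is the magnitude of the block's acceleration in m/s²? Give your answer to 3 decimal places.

0.618 m/s²

The horizontal push has components F cos 18° = 116.2 × 0.9511 = 110.518 N up the incline and F sin 18° = 116.2 × 0.3090 = 35.906 N pressing into the surface.
The normal force is therefore N = mg cos 18° + F sin 18° = 114.132 + 35.906 = 150.038 N, and kinetic friction down the slope is μN = 0.44 × 150.038 = 66.017 N.
Along the incline: F cos 18° − mg sin 18° − μN = ma, so 110.518 − 37.080 − 66.017 = 12 a, giving a = 0.6184 m/s².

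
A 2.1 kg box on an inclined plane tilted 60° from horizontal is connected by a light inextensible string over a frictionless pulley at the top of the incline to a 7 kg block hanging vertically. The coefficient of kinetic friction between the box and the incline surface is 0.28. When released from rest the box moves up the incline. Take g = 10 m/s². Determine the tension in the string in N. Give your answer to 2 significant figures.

32 N

For the box on the incline: the weight component along the slope is m₁g sin 60° = 2.1 × 10 × 0.8660 = 18.186 N and the normal force is N = m₁g cos 60° = 10.500 N.
Kinetic friction opposes the box's motion up the incline: f = μN = 0.28 × 10.500 = 2.940 N acting down the slope.
Newton's second law for the box (up-slope positive): T − 18.186 − 2.940 = 2.1 a. For the hanging block (downward positive): 7 × 10 − T = 7 a.
Adding the two equations eliminates T: 48.874 = 9.1 a, so a = 5.3708 m/s².
Then from the hanging block's equation, T = 7 × (10 − 5.3708) = 32.404 N.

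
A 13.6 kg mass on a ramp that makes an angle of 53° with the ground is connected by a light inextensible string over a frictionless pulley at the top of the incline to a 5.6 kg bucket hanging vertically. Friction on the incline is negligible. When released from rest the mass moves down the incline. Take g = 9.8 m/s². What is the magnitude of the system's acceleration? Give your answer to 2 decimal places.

For the mass on the incline: the weight component along the slope is m₁g sin 53° = 13.6 × 9.8 × 0.7986 = 106.437 N and the normal force is N = m₁g cos 53° = 80.210 N.
Newton's second law for the mass (down-slope positive): 106.437 − T = 13.6 a. For the hanging bucket (upward positive): T − 5.6 × 9.8 = 5.6 a.
Adding the two equations eliminates T: 51.557 = 19.2 a, so a = 2.6853 m/s².

2.69 m/s²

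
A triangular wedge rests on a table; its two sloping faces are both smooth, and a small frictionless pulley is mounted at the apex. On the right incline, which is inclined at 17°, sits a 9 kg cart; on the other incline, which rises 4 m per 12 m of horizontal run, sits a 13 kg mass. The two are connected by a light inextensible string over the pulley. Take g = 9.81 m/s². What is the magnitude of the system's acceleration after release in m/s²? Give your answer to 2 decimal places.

0.66 m/s²

Resolve each weight along its own incline: the 9 kg mass has component 9 × 9.81 × sin 17° = 25.813 N down its slope, and the 13 kg mass has 13 × 9.81 × sin 18.43° = 40.329 N down its slope.
The 13 kg side's 40.329 N exceeds the other side's 25.813 N, so that mass slides down and the 9 kg mass slides up. Taking that direction as positive, Newton's second law for the whole system gives 40.329 − 25.813 = (9 + 13) a, so a = 14.516 / 22 = 0.6598 m/s².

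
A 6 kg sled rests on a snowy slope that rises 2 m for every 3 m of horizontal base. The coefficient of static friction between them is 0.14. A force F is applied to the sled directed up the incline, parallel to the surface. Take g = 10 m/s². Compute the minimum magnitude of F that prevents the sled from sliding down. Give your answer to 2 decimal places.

The normal force is N = mg cos 33.69° = 49.923 N. With F at its minimum the sled is on the verge of sliding down, so static friction is at its maximum μ_s N = 0.14 × 49.923 = 6.989 N and acts up the slope.
Equilibrium along the incline: F + μ_s N = mg sin 33.69°, so F = 33.282 − 6.989 = 26.293 N.

26.29 N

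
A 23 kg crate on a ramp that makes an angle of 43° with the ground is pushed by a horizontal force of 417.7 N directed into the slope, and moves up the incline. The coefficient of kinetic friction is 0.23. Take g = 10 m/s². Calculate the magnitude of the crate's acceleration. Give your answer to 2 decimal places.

The horizontal push has components F cos 43° = 417.7 × 0.7314 = 305.506 N up the incline and F sin 43° = 417.7 × 0.6820 = 284.871 N pressing into the surface.
The normal force is therefore N = mg cos 43° + F sin 43° = 168.222 + 284.871 = 453.093 N, and kinetic friction down the slope is μN = 0.23 × 453.093 = 104.211 N.
Along the incline: F cos 43° − mg sin 43° − μN = ma, so 305.506 − 156.860 − 104.211 = 23 a, giving a = 1.9320 m/s².

1.93 m/s²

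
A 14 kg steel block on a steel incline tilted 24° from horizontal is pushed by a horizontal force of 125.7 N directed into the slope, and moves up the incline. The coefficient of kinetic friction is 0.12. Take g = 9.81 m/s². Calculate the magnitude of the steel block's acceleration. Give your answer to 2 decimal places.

The horizontal push has components F cos 24° = 125.7 × 0.9135 = 114.827 N up the incline and F sin 24° = 125.7 × 0.4067 = 51.122 N pressing into the surface.
The normal force is therefore N = mg cos 24° + F sin 24° = 125.460 + 51.122 = 176.582 N, and kinetic friction down the slope is μN = 0.12 × 176.582 = 21.190 N.
Along the incline: F cos 24° − mg sin 24° − μN = ma, so 114.827 − 55.856 − 21.190 = 14 a, giving a = 2.6986 m/s².

2.70 m/s²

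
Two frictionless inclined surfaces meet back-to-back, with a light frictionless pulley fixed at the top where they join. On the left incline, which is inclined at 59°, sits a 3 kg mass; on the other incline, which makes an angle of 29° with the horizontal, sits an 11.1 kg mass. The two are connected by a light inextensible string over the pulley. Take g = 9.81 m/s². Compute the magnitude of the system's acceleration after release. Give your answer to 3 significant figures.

1.95 m/s²

Resolve each weight along its own incline: the 3 kg mass has component 3 × 9.81 × sin 59° = 25.226 N down its slope, and the 11.1 kg mass has 11.1 × 9.81 × sin 29° = 52.791 N down its slope.
The 11.1 kg side's 52.791 N exceeds the other side's 25.226 N, so that mass slides down and the 3 kg mass slides up. Taking that direction as positive, Newton's second law for the whole system gives 52.791 − 25.226 = (3 + 11.1) a, so a = 27.565 / 14.1 = 1.9550 m/s².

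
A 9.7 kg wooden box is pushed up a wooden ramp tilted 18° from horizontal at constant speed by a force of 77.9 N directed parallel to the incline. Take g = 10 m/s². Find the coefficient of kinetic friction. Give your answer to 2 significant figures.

0.52

At constant speed ΣF = 0 along the incline. The applied 77.9 N acts up the slope; the weight component mg sin 18° = 29.975 N and kinetic friction μN both act down the slope.
So 77.9 = 29.975 + μ × 92.252, giving μ = (77.9 − 29.975) / 92.252 = 0.5195.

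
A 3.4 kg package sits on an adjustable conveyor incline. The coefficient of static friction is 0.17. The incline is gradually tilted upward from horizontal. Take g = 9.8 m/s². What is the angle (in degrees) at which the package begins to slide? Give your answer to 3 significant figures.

At the threshold of sliding, static friction is at its maximum μ_s N and exactly balances the weight component along the incline: mg sin θ = μ_s mg cos θ.
Hence tan θ = μ_s = 0.17, so θ = arctan(0.17) = 9.6480°.

9.65°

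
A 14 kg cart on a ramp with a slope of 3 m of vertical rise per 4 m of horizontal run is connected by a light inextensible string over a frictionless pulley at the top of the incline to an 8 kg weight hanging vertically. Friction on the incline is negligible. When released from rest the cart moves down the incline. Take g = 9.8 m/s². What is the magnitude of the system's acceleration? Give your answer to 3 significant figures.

0.178 m/s²

For the cart on the incline: the weight component along the slope is m₁g sin 36.87° = 14 × 9.8 × 0.6000 = 82.320 N and the normal force is N = m₁g cos 36.87° = 109.760 N.
Newton's second law for the cart (down-slope positive): 82.320 − T = 14 a. For the hanging weight (upward positive): T − 8 × 9.8 = 8 a.
Adding the two equations eliminates T: 3.920 = 22 a, so a = 0.1782 m/s².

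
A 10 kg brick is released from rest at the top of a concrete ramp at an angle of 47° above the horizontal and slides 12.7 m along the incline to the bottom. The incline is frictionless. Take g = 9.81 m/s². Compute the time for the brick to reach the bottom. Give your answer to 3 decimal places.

The weight component along the incline is mg sin 47° = 71.746 N and the normal force is N = mg cos 47° = 66.904 N.
With no friction, a = g sin 47° = 7.1746 m/s².
Starting from rest, L = ½at², so t = √(2L/a) = √(2 × 12.7 / 7.1746) = 1.8816 s.

1.882 s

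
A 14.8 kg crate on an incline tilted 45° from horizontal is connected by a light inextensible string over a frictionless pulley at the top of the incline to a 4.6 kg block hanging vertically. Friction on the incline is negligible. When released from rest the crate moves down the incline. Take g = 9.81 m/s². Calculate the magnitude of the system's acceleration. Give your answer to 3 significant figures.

For the crate on the incline: the weight component along the slope is m₁g sin 45° = 14.8 × 9.81 × 0.7071 = 102.662 N and the normal force is N = m₁g cos 45° = 102.663 N.
Newton's second law for the crate (down-slope positive): 102.662 − T = 14.8 a. For the hanging block (upward positive): T − 4.6 × 9.81 = 4.6 a.
Adding the two equations eliminates T: 57.536 = 19.4 a, so a = 2.9658 m/s².

2.97 m/s²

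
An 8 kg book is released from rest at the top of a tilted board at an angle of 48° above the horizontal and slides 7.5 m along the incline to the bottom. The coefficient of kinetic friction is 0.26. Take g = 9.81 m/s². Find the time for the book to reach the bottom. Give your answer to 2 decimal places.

1.64 s

The weight component along the incline is mg sin 48° = 58.322 N and the normal force is N = mg cos 48° = 52.513 N.
Friction up the slope is f = μN = 0.26 × 52.513 = 13.653 N, so the net downslope force is 58.322 − 13.653 = 44.669 N and a = 44.669 / 8 = 5.5836 m/s².
Starting from rest, L = ½at², so t = √(2L/a) = √(2 × 7.5 / 5.5836) = 1.6390 s.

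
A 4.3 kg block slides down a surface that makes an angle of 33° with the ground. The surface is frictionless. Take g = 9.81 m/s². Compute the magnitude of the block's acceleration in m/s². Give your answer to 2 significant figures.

5.3 m/s²

Resolving the weight along the incline: the component pulling the block down the slope is mg sin 33° = 4.3 × 9.81 × 0.5446 = 22.973 N, and the normal force is N = mg cos 33° = 4.3 × 9.81 × 0.8387 = 35.379 N.
With no friction the net force along the incline is 22.973 N, so a = g sin 33° = 22.973 / 4.3 = 5.3426 m/s².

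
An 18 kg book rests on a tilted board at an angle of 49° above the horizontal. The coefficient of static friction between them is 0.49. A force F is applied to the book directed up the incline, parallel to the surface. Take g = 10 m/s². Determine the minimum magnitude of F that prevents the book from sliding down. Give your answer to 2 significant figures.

The normal force is N = mg cos 49° = 118.091 N. With F at its minimum the book is on the verge of sliding down, so static friction is at its maximum μ_s N = 0.49 × 118.091 = 57.865 N and acts up the slope.
Equilibrium along the incline: F + μ_s N = mg sin 49°, so F = 135.848 − 57.865 = 77.983 N.

78 N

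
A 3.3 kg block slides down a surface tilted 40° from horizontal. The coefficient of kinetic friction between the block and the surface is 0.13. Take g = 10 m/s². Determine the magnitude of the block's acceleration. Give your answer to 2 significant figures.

Resolving the weight along the incline: the component pulling the block down the slope is mg sin 40° = 3.3 × 10 × 0.6428 = 21.212 N, and the normal force is N = mg cos 40° = 3.3 × 10 × 0.7660 = 25.278 N.
Kinetic friction acts up the slope with magnitude f = μN = 0.13 × 25.278 = 3.286 N.
Net force along the incline is 21.212 − 3.286 = 17.926 N, so a = 17.926 / 3.3 = 5.4321 m/s².

5.4 m/s²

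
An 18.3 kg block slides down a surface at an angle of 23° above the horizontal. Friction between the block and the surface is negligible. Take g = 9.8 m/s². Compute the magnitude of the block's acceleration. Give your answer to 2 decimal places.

Resolving the weight along the incline: the component pulling the block down the slope is mg sin 23° = 18.3 × 9.8 × 0.3907 = 70.068 N, and the normal force is N = mg cos 23° = 18.3 × 9.8 × 0.9205 = 165.082 N.
With no friction the net force along the incline is 70.068 N, so a = g sin 23° = 70.068 / 18.3 = 3.8289 m/s².

3.83 m/s²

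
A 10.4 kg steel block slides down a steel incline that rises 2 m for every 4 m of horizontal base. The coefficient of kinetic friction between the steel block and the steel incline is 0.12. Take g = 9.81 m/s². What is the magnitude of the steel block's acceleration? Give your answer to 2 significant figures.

Resolving the weight along the incline: the component pulling the steel block down the slope is mg sin 26.57° = 10.4 × 9.81 × 0.4472 = 45.625 N, and the normal force is N = mg cos 26.57° = 10.4 × 9.81 × 0.8944 = 91.250 N.
Kinetic friction acts up the slope with magnitude f = μN = 0.12 × 91.250 = 10.950 N.
Net force along the incline is 45.625 − 10.950 = 34.675 N, so a = 34.675 / 10.4 = 3.3341 m/s².

3.3 m/s²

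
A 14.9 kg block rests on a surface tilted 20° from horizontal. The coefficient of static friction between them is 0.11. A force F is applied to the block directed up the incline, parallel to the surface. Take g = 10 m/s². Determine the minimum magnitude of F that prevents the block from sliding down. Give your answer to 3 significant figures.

35.6 N

The normal force is N = mg cos 20° = 140.014 N. With F at its minimum the block is on the verge of sliding down, so static friction is at its maximum μ_s N = 0.11 × 140.014 = 15.402 N and acts up the slope.
Equilibrium along the incline: F + μ_s N = mg sin 20°, so F = 50.961 − 15.402 = 35.559 N.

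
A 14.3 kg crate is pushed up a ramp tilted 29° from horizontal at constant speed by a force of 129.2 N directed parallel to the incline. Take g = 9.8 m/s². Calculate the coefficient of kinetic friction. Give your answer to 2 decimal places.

At constant speed ΣF = 0 along the incline. The applied 129.2 N acts up the slope; the weight component mg sin 29° = 67.941 N and kinetic friction μN both act down the slope.
So 129.2 = 67.941 + μ × 122.569, giving μ = (129.2 − 67.941) / 122.569 = 0.4998.

0.50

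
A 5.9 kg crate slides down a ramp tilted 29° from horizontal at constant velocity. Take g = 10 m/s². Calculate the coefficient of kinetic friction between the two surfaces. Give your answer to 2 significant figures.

At constant velocity the net force along the incline is zero: mg sin 29° = μ mg cos 29°.
So μ = tan 29° = 0.4848 / 0.8746 = 0.5543.

0.55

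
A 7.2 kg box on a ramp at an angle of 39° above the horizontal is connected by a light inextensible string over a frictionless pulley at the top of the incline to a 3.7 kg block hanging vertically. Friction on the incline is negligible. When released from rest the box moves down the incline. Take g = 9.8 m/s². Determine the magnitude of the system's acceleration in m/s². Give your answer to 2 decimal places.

For the box on the incline: the weight component along the slope is m₁g sin 39° = 7.2 × 9.8 × 0.6293 = 44.403 N and the normal force is N = m₁g cos 39° = 54.835 N.
Newton's second law for the box (down-slope positive): 44.403 − T = 7.2 a. For the hanging block (upward positive): T − 3.7 × 9.8 = 3.7 a.
Adding the two equations eliminates T: 8.143 = 10.9 a, so a = 0.7471 m/s².

0.75 m/s²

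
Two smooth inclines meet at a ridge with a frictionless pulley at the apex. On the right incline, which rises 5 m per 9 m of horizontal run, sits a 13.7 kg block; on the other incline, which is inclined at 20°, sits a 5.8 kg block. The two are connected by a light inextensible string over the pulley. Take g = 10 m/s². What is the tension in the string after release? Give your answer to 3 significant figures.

Resolve each weight along its own incline: the 13.7 kg mass has component 13.7 × 10 × sin 29.05° = 66.533 N down its slope, and the 5.8 kg mass has 5.8 × 10 × sin 20° = 19.837 N down its slope.
The 13.7 kg side's 66.533 N exceeds the other side's 19.837 N, so that mass slides down and the 5.8 kg mass slides up. Taking that direction as positive, Newton's second law for the whole system gives 66.533 − 19.837 = (13.7 + 5.8) a, so a = 46.696 / 19.5 = 2.3947 m/s².
For the 5.8 kg mass (up-slope positive): T − 19.837 = 5.8 × 2.3947, so T = 33.726 N.

33.7 N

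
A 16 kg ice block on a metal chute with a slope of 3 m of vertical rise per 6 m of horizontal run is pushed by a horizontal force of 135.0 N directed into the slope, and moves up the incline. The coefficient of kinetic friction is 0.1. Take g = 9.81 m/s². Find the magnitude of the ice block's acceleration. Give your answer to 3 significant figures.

The horizontal push has components F cos 26.57° = 135.0 × 0.8944 = 120.744 N up the incline and F sin 26.57° = 135.0 × 0.4472 = 60.372 N pressing into the surface.
The normal force is therefore N = mg cos 26.57° + F sin 26.57° = 140.385 + 60.372 = 200.757 N, and kinetic friction down the slope is μN = 0.1 × 200.757 = 20.076 N.
Along the incline: F cos 26.57° − mg sin 26.57° − μN = ma, so 120.744 − 70.193 − 20.076 = 16 a, giving a = 1.9047 m/s².

1.90 m/s²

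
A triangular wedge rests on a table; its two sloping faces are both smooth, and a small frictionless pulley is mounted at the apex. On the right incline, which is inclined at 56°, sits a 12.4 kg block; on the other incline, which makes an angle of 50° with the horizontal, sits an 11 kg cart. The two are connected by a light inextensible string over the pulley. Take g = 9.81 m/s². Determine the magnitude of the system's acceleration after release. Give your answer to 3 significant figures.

Resolve each weight along its own incline: the 12.4 kg mass has component 12.4 × 9.81 × sin 56° = 100.847 N down its slope, and the 11 kg mass has 11 × 9.81 × sin 50° = 82.664 N down its slope.
The 12.4 kg side's 100.847 N exceeds the other side's 82.664 N, so that mass slides down and the 11 kg mass slides up. Taking that direction as positive, Newton's second law for the whole system gives 100.847 − 82.664 = (12.4 + 11) a, so a = 18.183 / 23.4 = 0.7771 m/s².

0.777 m/s²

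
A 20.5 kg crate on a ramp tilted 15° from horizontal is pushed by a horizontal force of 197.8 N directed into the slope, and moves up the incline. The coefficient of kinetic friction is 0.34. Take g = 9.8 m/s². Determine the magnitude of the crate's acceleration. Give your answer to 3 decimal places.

2.716 m/s²

The horizontal push has components F cos 15° = 197.8 × 0.9659 = 191.055 N up the incline and F sin 15° = 197.8 × 0.2588 = 51.191 N pressing into the surface.
The normal force is therefore N = mg cos 15° + F sin 15° = 194.049 + 51.191 = 245.240 N, and kinetic friction down the slope is μN = 0.34 × 245.240 = 83.382 N.
Along the incline: F cos 15° − mg sin 15° − μN = ma, so 191.055 − 51.993 − 83.382 = 20.5 a, giving a = 2.7161 m/s².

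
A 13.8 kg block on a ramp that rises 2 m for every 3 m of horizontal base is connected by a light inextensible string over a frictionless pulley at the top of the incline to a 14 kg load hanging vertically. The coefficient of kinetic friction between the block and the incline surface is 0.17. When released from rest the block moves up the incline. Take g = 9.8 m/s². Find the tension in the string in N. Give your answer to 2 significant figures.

120 N

For the block on the incline: the weight component along the slope is m₁g sin 33.69° = 13.8 × 9.8 × 0.5547 = 75.018 N and the normal force is N = m₁g cos 33.69° = 112.526 N.
Kinetic friction opposes the block's motion up the incline: f = μN = 0.17 × 112.526 = 19.129 N acting down the slope.
Newton's second law for the block (up-slope positive): T − 75.018 − 19.129 = 13.8 a. For the hanging load (downward positive): 14 × 9.8 − T = 14 a.
Adding the two equations eliminates T: 43.053 = 27.8 a, so a = 1.5487 m/s².
Then from the hanging load's equation, T = 14 × (9.8 − 1.5487) = 115.518 N.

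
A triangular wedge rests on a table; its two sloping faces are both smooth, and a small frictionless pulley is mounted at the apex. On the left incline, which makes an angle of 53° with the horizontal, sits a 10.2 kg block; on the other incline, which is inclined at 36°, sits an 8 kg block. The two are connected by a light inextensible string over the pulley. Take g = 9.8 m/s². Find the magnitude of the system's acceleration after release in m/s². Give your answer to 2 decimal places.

1.85 m/s²

Resolve each weight along its own incline: the 10.2 kg mass has component 10.2 × 9.8 × sin 53° = 79.832 N down its slope, and the 8 kg mass has 8 × 9.8 × sin 36° = 46.082 N down its slope.
The 10.2 kg side's 79.832 N exceeds the other side's 46.082 N, so that mass slides down and the 8 kg mass slides up. Taking that direction as positive, Newton's second law for the whole system gives 79.832 − 46.082 = (10.2 + 8) a, so a = 33.750 / 18.2 = 1.8544 m/s².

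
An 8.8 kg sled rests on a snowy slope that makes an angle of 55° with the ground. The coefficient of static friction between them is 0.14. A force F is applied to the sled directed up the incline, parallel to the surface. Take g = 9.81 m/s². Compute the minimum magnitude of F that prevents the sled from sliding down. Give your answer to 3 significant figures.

63.8 N

The normal force is N = mg cos 55° = 49.516 N. With F at its minimum the sled is on the verge of sliding down, so static friction is at its maximum μ_s N = 0.14 × 49.516 = 6.932 N and acts up the slope.
Equilibrium along the incline: F + μ_s N = mg sin 55°, so F = 70.716 − 6.932 = 63.784 N.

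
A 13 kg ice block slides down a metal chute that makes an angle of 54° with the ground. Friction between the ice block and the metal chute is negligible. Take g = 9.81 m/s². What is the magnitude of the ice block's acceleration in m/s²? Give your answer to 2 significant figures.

Resolving the weight along the incline: the component pulling the ice block down the slope is mg sin 54° = 13 × 9.81 × 0.8090 = 103.172 N, and the normal force is N = mg cos 54° = 13 × 9.81 × 0.5878 = 74.962 N.
With no friction the net force along the incline is 103.172 N, so a = g sin 54° = 103.172 / 13 = 7.9363 m/s².

7.9 m/s²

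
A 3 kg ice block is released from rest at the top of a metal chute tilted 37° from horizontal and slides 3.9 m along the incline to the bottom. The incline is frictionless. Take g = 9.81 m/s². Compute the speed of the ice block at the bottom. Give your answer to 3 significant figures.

The weight component along the incline is mg sin 37° = 17.711 N and the normal force is N = mg cos 37° = 23.504 N.
With no friction, a = g sin 37° = 5.9038 m/s².
Starting from rest over a distance of 3.9 m, v² = 2aL = 2 × 5.9038 × 3.9 = 46.0496, so v = 6.7860 m/s.

6.79 m/s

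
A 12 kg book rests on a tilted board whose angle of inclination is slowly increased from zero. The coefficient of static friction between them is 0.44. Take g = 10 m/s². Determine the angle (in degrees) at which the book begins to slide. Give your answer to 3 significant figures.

23.7°

At the threshold of sliding, static friction is at its maximum μ_s N and exactly balances the weight component along the incline: mg sin θ = μ_s mg cos θ.
Hence tan θ = μ_s = 0.44, so θ = arctan(0.44) = 23.7495°.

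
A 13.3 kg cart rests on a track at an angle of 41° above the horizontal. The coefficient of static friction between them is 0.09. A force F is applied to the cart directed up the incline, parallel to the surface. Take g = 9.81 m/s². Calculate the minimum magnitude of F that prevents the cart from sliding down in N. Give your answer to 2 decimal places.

The normal force is N = mg cos 41° = 98.469 N. With F at its minimum the cart is on the verge of sliding down, so static friction is at its maximum μ_s N = 0.09 × 98.469 = 8.862 N and acts up the slope.
Equilibrium along the incline: F + μ_s N = mg sin 41°, so F = 85.598 − 8.862 = 76.736 N.

76.74 N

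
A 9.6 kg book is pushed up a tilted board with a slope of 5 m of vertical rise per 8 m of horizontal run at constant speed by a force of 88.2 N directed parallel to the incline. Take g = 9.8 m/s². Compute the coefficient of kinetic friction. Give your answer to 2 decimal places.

At constant speed ΣF = 0 along the incline. The applied 88.2 N acts up the slope; the weight component mg sin 32.01° = 49.862 N and kinetic friction μN both act down the slope.
So 88.2 = 49.862 + μ × 79.780, giving μ = (88.2 − 49.862) / 79.780 = 0.4805.

0.48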